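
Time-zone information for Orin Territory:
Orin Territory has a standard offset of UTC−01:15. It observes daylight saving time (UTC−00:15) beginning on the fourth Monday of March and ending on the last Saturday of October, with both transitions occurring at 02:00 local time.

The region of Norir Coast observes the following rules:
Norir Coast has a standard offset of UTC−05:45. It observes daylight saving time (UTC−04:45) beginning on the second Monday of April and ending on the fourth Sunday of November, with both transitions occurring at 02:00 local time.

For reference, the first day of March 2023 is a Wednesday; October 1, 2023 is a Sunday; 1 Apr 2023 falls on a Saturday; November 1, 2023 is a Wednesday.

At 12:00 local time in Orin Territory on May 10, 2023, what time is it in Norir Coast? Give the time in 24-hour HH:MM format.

07:30

1 March 2023 is a Wednesday, so the first Monday is March 6 and the fourth is March 27.
1 October 2023 is a Sunday, so Saturdays fall on 7, 14, 21, 28; the last is October 28.
May 10, 2023 lies within the daylight-saving period (27 March – 28 October), so Orin Territory is on daylight time, UTC−00:15.
12:00 Orin Territory + 0h15m = 12:15 UTC.
1 April 2023 is a Saturday, so the first Monday is April 3 and the second is April 10.
1 November 2023 is a Wednesday, so the first Sunday is November 5 and the fourth is November 26.
At the standard offset (UTC−05:45), 12:15 UTC − 5h45m = 06:30 Norir Coast standard time.
Daylight saving runs 10 April – 26 November; the standard-time date in Norir Coast, May 10, 2023, is inside that window, so Norir Coast is at UTC−04:45.
12:15 UTC − 4h45m = 07:30 Norir Coast.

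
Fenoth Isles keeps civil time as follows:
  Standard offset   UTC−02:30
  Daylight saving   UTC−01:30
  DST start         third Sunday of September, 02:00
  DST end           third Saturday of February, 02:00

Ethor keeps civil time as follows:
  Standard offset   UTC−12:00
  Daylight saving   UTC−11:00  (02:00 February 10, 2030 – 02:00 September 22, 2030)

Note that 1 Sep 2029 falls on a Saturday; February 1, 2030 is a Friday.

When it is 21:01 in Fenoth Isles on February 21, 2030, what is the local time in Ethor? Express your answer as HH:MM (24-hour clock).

12:31

1 September 2029 is a Saturday, so the first Sunday is September 2 and the third is September 16.
1 February 2030 is a Friday, so the first Saturday is February 2 and the third is February 16.
February 21, 2030 is outside the daylight-saving period (16 September 2029 – 16 February 2030), so Fenoth Isles is on standard time, UTC−02:30.
21:01 Fenoth Isles + 2h30m = 23:31 UTC.
At the standard offset (UTC−12:00), 23:31 UTC − 12h = 11:31 Ethor standard time.
The standard-time date in Ethor, February 21, 2030, lies within the daylight-saving period (10 February – 22 September), so Ethor is on daylight time, UTC−11:00.
23:31 UTC − 11h = 12:31 Ethor.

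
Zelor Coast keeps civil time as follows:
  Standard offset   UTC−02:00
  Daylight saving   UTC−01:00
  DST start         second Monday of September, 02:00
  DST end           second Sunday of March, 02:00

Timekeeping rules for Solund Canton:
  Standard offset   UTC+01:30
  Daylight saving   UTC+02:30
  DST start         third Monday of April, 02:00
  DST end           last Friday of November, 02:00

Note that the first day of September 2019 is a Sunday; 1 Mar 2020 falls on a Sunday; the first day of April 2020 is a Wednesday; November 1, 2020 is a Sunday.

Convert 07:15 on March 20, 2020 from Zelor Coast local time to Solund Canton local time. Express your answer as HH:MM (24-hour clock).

10:45

1 September 2019 is a Sunday, so the first Monday is September 2 and the second is September 9.
1 March 2020 is a Sunday, so the first Sunday is March 1 and the second is March 8.
March 20, 2020 is outside the daylight-saving period (9 September 2019 – 8 March 2020), so Zelor Coast is on standard time, UTC−02:00.
07:15 Zelor Coast + 2h = 09:15 UTC.
1 April 2020 is a Wednesday, so the first Monday is April 6 and the third is April 20.
1 November 2020 is a Sunday, so Fridays fall on 6, 13, 20, 27; the last is November 27.
At the standard offset (UTC+01:30), 09:15 UTC + 1h30m = 10:45 Solund Canton standard time.
The standard-time date in Solund Canton, March 20, 2020, is outside the daylight-saving period (20 April – 27 November), so Solund Canton is on standard time, UTC+01:30.
09:15 UTC + 1h30m = 10:45 Solund Canton.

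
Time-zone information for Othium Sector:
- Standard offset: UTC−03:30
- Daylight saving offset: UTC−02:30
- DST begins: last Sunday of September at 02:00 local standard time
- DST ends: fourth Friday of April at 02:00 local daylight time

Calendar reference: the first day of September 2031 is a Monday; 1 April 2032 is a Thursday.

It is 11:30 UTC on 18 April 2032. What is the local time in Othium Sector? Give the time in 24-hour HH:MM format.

1 September 2031 is a Monday, so Sundays fall on 7, 14, 21, 28; the last is September 28.
1 April 2032 is a Thursday, so the first Friday is April 2 and the fourth is April 23.
At the standard offset (UTC−03:30), 11:30 UTC − 3h30m = 08:00 Othium Sector standard time.
Daylight saving runs 28 September 2031 – 23 April 2032; the standard-time date in Othium Sector, 18 April 2032, is inside that window, so Othium Sector is at UTC−02:30.
11:30 UTC − 2h30m = 09:00 local.

09:00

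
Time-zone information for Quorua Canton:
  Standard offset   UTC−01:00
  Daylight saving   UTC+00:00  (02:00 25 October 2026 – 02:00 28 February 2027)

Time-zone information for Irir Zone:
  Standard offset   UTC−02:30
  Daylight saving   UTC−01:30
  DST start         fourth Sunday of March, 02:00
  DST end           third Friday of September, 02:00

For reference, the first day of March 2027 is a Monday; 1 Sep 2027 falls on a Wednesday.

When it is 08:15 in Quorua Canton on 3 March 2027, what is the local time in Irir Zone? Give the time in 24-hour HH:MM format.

3 March 2027 is outside the daylight-saving period (25 October 2026 – 28 February 2027), so Quorua Canton is on standard time, UTC−01:00.
08:15 Quorua Canton + 1h = 09:15 UTC.
1 March 2027 is a Monday, so the first Sunday is March 7 and the fourth is March 28.
1 September 2027 is a Wednesday, so the first Friday is September 3 and the third is September 17.
At the standard offset (UTC−02:30), 09:15 UTC − 2h30m = 06:45 Irir Zone standard time.
Daylight saving runs 28 March – 17 September; the standard-time date in Irir Zone, 3 March 2027, is outside that window, so Irir Zone is on standard time at UTC−02:30.
09:15 UTC − 2h30m = 06:45 Irir Zone.

06:45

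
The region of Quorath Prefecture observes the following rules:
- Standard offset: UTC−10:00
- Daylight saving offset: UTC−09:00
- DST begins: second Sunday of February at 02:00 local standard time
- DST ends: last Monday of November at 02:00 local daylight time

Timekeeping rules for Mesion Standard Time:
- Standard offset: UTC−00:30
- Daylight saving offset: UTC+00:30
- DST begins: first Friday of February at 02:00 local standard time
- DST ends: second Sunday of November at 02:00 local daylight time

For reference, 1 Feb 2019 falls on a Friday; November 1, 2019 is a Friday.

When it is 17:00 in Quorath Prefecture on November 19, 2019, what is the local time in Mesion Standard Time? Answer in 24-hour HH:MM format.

1 February 2019 is a Friday, so the first Sunday is February 3 and the second is February 10.
1 November 2019 is a Friday, so Mondays fall on 4, 11, 18, 25; the last is November 25.
November 19, 2019 lies within the daylight-saving period (10 February – 25 November), so Quorath Prefecture is on daylight time, UTC−09:00.
17:00 Quorath Prefecture + 9h = 02:00 UTC (rolling into the next day, 20 November 2019).
1 February 2019 is a Friday, so the first Friday is February 1.
1 November 2019 is a Friday, so the first Sunday is November 3 and the second is November 10.
At the standard offset (UTC−00:30), 02:00 UTC − 0h30m = 01:30 Mesion Standard Time standard time.
The standard-time date in Mesion Standard Time, November 20, 2019, does not fall between 1 February and 10 November, so daylight saving is not in effect and Mesion Standard Time is at UTC−00:30.
02:00 UTC − 0h30m = 01:30 Mesion Standard Time.

01:30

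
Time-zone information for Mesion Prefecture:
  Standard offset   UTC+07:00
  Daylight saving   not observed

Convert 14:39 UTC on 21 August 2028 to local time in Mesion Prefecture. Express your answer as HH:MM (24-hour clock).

21:39

Mesion Prefecture stays on UTC+07:00 all year.
14:39 UTC + 7h = 21:39 local.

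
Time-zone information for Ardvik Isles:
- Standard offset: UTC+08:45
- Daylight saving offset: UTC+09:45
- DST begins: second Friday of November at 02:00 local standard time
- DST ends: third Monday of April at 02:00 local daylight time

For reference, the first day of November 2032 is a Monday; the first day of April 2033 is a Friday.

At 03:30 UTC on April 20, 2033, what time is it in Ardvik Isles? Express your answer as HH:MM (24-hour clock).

1 November 2032 is a Monday, so the first Friday is November 5 and the second is November 12.
1 April 2033 is a Friday, so the first Monday is April 4 and the third is April 18.
At the standard offset (UTC+08:45), 03:30 UTC + 8h45m = 12:15 Ardvik Isles standard time.
The standard-time date in Ardvik Isles, April 20, 2033, does not fall between 12 November 2032 and 18 April 2033, so daylight saving is not in effect and Ardvik Isles is at UTC+08:45.
03:30 UTC + 8h45m = 12:15 local.

12:15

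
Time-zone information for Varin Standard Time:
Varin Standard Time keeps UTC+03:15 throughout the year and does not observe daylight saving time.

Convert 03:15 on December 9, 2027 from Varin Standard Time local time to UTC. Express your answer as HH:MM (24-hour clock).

00:00

Varin Standard Time stays on UTC+03:15 all year.
03:15 local − 3h15m = 00:00 UTC.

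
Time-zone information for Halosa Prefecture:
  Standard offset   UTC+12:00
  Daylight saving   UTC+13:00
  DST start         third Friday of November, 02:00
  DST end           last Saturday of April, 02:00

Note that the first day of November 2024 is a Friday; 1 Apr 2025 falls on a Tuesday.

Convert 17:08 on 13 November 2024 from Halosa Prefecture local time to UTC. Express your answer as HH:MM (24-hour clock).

1 November 2024 is a Friday, so the first Friday is November 1 and the third is November 15.
1 April 2025 is a Tuesday, so Saturdays fall on 5, 12, 19, 26; the last is April 26.
Daylight saving runs 15 November 2024 – 26 April 2025; 13 November 2024 is outside that window, so Halosa Prefecture is on standard time at UTC+12:00.
17:08 local − 12h = 05:08 UTC.

05:08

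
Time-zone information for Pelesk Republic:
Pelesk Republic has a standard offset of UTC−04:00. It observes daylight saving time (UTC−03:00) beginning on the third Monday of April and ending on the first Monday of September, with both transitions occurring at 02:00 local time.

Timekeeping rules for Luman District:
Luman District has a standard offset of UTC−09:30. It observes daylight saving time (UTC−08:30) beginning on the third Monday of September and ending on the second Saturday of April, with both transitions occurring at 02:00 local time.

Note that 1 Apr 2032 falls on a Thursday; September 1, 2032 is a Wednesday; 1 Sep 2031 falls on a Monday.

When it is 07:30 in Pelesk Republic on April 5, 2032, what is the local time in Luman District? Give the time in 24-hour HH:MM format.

1 April 2032 is a Thursday, so the first Monday is April 5 and the third is April 19.
1 September 2032 is a Wednesday, so the first Monday is September 6.
April 5, 2032 is outside the daylight-saving period (19 April – 6 September), so Pelesk Republic is on standard time, UTC−04:00.
07:30 Pelesk Republic + 4h = 11:30 UTC.
1 September 2031 is a Monday, so the first Monday is September 1 and the third is September 15.
1 April 2032 is a Thursday, so the first Saturday is April 3 and the second is April 10.
At the standard offset (UTC−09:30), 11:30 UTC − 9h30m = 02:00 Luman District standard time.
Daylight saving runs 15 September 2031 – 10 April 2032; the standard-time date in Luman District, April 5, 2032, is inside that window, so Luman District is at UTC−08:30.
11:30 UTC − 8h30m = 03:00 Luman District.

03:00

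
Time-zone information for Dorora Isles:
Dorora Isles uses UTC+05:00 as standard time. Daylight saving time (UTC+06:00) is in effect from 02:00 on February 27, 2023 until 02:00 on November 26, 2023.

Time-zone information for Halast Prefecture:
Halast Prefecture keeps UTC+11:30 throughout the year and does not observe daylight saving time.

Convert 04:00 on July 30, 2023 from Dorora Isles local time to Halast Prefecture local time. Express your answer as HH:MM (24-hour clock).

09:30

Daylight saving runs 27 February – 26 November; July 30, 2023 is inside that window, so Dorora Isles is at UTC+06:00.
04:00 Dorora Isles − 6h = 22:00 UTC (rolling into the previous day, 29 July 2023).
Halast Prefecture has no daylight saving, so its offset is UTC+11:30 year-round.
22:00 UTC + 11h30m = 09:30 Halast Prefecture (rolling into the next day, 30 July 2023).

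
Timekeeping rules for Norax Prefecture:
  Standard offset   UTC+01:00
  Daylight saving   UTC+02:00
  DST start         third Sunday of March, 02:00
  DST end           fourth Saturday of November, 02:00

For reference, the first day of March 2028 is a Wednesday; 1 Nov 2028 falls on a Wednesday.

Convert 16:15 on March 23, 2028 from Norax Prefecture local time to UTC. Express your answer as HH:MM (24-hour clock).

14:15

1 March 2028 is a Wednesday, so the first Sunday is March 5 and the third is March 19.
1 November 2028 is a Wednesday, so the first Saturday is November 4 and the fourth is November 25.
March 23, 2028 lies within the daylight-saving period (19 March – 25 November), so Norax Prefecture is on daylight time, UTC+02:00.
16:15 local − 2h = 14:15 UTC.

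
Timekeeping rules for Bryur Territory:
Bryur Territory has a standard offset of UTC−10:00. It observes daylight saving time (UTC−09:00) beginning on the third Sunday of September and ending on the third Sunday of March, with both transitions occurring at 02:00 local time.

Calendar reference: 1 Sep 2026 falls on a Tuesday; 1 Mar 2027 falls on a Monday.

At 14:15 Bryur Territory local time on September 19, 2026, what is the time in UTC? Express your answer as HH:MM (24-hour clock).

1 September 2026 is a Tuesday, so the first Sunday is September 6 and the third is September 20.
1 March 2027 is a Monday, so the first Sunday is March 7 and the third is March 21.
September 19, 2026 does not fall between 20 September 2026 and 21 March 2027, so daylight saving is not in effect and Bryur Territory is at UTC−10:00.
14:15 local + 10h = 00:15 UTC (rolling into the next day, 20 September 2026).

00:15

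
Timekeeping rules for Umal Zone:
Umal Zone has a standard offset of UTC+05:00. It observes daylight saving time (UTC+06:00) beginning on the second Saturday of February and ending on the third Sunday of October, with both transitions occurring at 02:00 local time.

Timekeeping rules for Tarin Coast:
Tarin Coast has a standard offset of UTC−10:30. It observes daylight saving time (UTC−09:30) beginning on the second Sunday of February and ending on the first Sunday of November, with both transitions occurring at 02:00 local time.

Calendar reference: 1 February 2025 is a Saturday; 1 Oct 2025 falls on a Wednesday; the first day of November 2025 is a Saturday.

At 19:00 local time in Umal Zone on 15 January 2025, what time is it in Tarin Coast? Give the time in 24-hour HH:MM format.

1 February 2025 is a Saturday, so the first Saturday is February 1 and the second is February 8.
1 October 2025 is a Wednesday, so the first Sunday is October 5 and the third is October 19.
Daylight saving runs 8 February – 19 October; 15 January 2025 is outside that window, so Umal Zone is on standard time at UTC+05:00.
19:00 Umal Zone − 5h = 14:00 UTC.
1 February 2025 is a Saturday, so the first Sunday is February 2 and the second is February 9.
1 November 2025 is a Saturday, so the first Sunday is November 2.
At the standard offset (UTC−10:30), 14:00 UTC − 10h30m = 03:30 Tarin Coast standard time.
The standard-time date in Tarin Coast, 15 January 2025, does not fall between 9 February and 2 November, so daylight saving is not in effect and Tarin Coast is at UTC−10:30.
14:00 UTC − 10h30m = 03:30 Tarin Coast.

03:30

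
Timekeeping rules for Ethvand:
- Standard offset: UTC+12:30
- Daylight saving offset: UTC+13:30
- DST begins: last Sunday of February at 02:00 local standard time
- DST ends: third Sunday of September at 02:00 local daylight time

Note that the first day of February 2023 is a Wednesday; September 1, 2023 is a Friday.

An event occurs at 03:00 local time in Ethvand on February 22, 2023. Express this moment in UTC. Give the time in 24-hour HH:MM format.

1 February 2023 is a Wednesday, so Sundays fall on 5, 12, 19, 26; the last is February 26.
1 September 2023 is a Friday, so the first Sunday is September 3 and the third is September 17.
February 22, 2023 does not fall between 26 February and 17 September, so daylight saving is not in effect and Ethvand is at UTC+12:30.
03:00 local − 12h30m = 14:30 UTC (rolling into the previous day, 21 February 2023).

14:30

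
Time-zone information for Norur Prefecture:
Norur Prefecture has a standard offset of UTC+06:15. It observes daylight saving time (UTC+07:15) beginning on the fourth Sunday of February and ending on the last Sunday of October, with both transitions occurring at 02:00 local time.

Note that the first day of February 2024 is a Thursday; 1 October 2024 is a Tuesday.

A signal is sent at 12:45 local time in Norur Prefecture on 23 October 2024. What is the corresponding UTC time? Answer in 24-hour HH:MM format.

1 February 2024 is a Thursday, so the first Sunday is February 4 and the fourth is February 25.
1 October 2024 is a Tuesday, so Sundays fall on 6, 13, 20, 27; the last is October 27.
23 October 2024 lies within the daylight-saving period (25 February – 27 October), so Norur Prefecture is on daylight time, UTC+07:15.
12:45 local − 7h15m = 05:30 UTC.

05:30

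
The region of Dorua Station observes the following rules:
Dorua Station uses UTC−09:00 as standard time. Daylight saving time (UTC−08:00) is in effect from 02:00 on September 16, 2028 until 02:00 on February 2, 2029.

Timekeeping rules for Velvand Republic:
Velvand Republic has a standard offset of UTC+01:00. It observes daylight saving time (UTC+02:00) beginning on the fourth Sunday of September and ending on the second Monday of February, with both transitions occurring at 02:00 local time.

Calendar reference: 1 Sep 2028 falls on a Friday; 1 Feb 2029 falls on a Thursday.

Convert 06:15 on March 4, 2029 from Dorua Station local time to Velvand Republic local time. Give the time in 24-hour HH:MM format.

16:15

March 4, 2029 is outside the daylight-saving period (16 September 2028 – 2 February 2029), so Dorua Station is on standard time, UTC−09:00.
06:15 Dorua Station + 9h = 15:15 UTC.
1 September 2028 is a Friday, so the first Sunday is September 3 and the fourth is September 24.
1 February 2029 is a Thursday, so the first Monday is February 5 and the second is February 12.
At the standard offset (UTC+01:00), 15:15 UTC + 1h = 16:15 Velvand Republic standard time.
The standard-time date in Velvand Republic, March 4, 2029, is outside the daylight-saving period (24 September 2028 – 12 February 2029), so Velvand Republic is on standard time, UTC+01:00.
15:15 UTC + 1h = 16:15 Velvand Republic.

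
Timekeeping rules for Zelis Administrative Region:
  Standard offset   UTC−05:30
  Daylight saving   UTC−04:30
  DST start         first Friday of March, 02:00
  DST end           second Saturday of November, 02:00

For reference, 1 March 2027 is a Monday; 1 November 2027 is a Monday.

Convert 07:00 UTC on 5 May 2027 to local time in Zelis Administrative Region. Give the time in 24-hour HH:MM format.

02:30

1 March 2027 is a Monday, so the first Friday is March 5.
1 November 2027 is a Monday, so the first Saturday is November 6 and the second is November 13.
At the standard offset (UTC−05:30), 07:00 UTC − 5h30m = 01:30 Zelis Administrative Region standard time.
The standard-time date in Zelis Administrative Region, 5 May 2027, lies within the daylight-saving period (5 March – 13 November), so Zelis Administrative Region is on daylight time, UTC−04:30.
07:00 UTC − 4h30m = 02:30 local.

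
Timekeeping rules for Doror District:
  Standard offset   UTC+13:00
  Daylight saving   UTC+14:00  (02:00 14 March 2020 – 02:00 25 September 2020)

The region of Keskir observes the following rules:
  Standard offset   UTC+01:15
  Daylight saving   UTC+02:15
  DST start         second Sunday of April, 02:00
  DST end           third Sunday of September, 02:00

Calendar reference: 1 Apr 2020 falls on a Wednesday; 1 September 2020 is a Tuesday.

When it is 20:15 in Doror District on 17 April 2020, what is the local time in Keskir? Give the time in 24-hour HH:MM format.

Daylight saving runs 14 March – 25 September; 17 April 2020 is inside that window, so Doror District is at UTC+14:00.
20:15 Doror District − 14h = 06:15 UTC.
1 April 2020 is a Wednesday, so the first Sunday is April 5 and the second is April 12.
1 September 2020 is a Tuesday, so the first Sunday is September 6 and the third is September 20.
At the standard offset (UTC+01:15), 06:15 UTC + 1h15m = 07:30 Keskir standard time.
The standard-time date in Keskir, 17 April 2020, lies within the daylight-saving period (12 April – 20 September), so Keskir is on daylight time, UTC+02:15.
06:15 UTC + 2h15m = 08:30 Keskir.

08:30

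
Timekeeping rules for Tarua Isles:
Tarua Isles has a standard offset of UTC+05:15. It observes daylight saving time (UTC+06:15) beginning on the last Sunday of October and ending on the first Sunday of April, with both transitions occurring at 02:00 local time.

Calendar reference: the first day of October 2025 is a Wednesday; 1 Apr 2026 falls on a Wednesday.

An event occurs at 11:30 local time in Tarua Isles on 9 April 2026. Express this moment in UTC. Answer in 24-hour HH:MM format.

1 October 2025 is a Wednesday, so Sundays fall on 5, 12, 19, 26; the last is October 26.
1 April 2026 is a Wednesday, so the first Sunday is April 5.
9 April 2026 does not fall between 26 October 2025 and 5 April 2026, so daylight saving is not in effect and Tarua Isles is at UTC+05:15.
11:30 local − 5h15m = 06:15 UTC.

06:15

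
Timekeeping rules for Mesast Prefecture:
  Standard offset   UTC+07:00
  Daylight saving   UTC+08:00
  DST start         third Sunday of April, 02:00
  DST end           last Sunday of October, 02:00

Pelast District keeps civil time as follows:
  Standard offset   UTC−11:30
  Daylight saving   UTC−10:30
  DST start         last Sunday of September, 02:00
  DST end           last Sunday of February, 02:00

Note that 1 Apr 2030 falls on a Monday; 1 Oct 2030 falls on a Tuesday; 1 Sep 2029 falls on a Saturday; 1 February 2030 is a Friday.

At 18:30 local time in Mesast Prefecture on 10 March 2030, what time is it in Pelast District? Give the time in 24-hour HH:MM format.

00:00

1 April 2030 is a Monday, so the first Sunday is April 7 and the third is April 21.
1 October 2030 is a Tuesday, so Sundays fall on 6, 13, 20, 27; the last is October 27.
Daylight saving runs 21 April – 27 October; 10 March 2030 is outside that window, so Mesast Prefecture is on standard time at UTC+07:00.
18:30 Mesast Prefecture − 7h = 11:30 UTC.
1 September 2029 is a Saturday, so Sundays fall on 2, 9, 16, 23, 30; the last is September 30.
1 February 2030 is a Friday, so Sundays fall on 3, 10, 17, 24; the last is February 24.
At the standard offset (UTC−11:30), 11:30 UTC − 11h30m = 00:00 Pelast District standard time.
The standard-time date in Pelast District, 10 March 2030, does not fall between 30 September 2029 and 24 February 2030, so daylight saving is not in effect and Pelast District is at UTC−11:30.
11:30 UTC − 11h30m = 00:00 Pelast District.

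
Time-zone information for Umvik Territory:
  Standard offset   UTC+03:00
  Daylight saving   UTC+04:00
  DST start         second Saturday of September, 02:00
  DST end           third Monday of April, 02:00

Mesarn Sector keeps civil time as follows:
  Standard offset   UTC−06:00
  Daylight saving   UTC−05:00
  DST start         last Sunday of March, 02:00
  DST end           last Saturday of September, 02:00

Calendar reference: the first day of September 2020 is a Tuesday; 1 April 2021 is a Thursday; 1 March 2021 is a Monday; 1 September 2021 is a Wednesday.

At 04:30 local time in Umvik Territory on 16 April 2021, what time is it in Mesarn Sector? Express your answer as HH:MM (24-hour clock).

19:30

1 September 2020 is a Tuesday, so the first Saturday is September 5 and the second is September 12.
1 April 2021 is a Thursday, so the first Monday is April 5 and the third is April 19.
16 April 2021 falls between 12 September 2020 and 19 April 2021, so daylight saving is in effect and Umvik Territory is at UTC+04:00.
04:30 Umvik Territory − 4h = 00:30 UTC.
1 March 2021 is a Monday, so Sundays fall on 7, 14, 21, 28; the last is March 28.
1 September 2021 is a Wednesday, so Saturdays fall on 4, 11, 18, 25; the last is September 25.
At the standard offset (UTC−06:00), 00:30 UTC − 6h = 18:30 Mesarn Sector standard time (rolling into the previous day, 15 April 2021).
Daylight saving runs 28 March – 25 September; the standard-time date in Mesarn Sector, 15 April 2021, is inside that window, so Mesarn Sector is at UTC−05:00.
00:30 UTC − 5h = 19:30 Mesarn Sector (rolling into the previous day, 15 April 2021).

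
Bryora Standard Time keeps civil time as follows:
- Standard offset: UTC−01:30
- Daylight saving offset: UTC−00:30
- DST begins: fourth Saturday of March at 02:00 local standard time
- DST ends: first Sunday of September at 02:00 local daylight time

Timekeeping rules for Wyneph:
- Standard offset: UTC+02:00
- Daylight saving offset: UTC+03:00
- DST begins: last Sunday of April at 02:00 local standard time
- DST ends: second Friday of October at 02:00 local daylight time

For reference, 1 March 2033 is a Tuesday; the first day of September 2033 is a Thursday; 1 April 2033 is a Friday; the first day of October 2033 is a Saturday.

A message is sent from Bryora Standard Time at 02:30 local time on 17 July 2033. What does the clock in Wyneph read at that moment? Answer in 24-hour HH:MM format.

1 March 2033 is a Tuesday, so the first Saturday is March 5 and the fourth is March 26.
1 September 2033 is a Thursday, so the first Sunday is September 4.
Daylight saving runs 26 March – 4 September; 17 July 2033 is inside that window, so Bryora Standard Time is at UTC−00:30.
02:30 Bryora Standard Time + 0h30m = 03:00 UTC.
1 April 2033 is a Friday, so Sundays fall on 3, 10, 17, 24; the last is April 24.
1 October 2033 is a Saturday, so the first Friday is October 7 and the second is October 14.
At the standard offset (UTC+02:00), 03:00 UTC + 2h = 05:00 Wyneph standard time.
Daylight saving runs 24 April – 14 October; the standard-time date in Wyneph, 17 July 2033, is inside that window, so Wyneph is at UTC+03:00.
03:00 UTC + 3h = 06:00 Wyneph.

06:00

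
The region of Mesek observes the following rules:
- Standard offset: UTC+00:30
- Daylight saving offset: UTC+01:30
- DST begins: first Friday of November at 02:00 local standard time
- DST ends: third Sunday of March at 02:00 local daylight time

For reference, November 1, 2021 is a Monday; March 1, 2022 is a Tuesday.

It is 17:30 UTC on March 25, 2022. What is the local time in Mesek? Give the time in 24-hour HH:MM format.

1 November 2021 is a Monday, so the first Friday is November 5.
1 March 2022 is a Tuesday, so the first Sunday is March 6 and the third is March 20.
At the standard offset (UTC+00:30), 17:30 UTC + 0h30m = 18:00 Mesek standard time.
Daylight saving runs 5 November 2021 – 20 March 2022; the standard-time date in Mesek, March 25, 2022, is outside that window, so Mesek is on standard time at UTC+00:30.
17:30 UTC + 0h30m = 18:00 local.

18:00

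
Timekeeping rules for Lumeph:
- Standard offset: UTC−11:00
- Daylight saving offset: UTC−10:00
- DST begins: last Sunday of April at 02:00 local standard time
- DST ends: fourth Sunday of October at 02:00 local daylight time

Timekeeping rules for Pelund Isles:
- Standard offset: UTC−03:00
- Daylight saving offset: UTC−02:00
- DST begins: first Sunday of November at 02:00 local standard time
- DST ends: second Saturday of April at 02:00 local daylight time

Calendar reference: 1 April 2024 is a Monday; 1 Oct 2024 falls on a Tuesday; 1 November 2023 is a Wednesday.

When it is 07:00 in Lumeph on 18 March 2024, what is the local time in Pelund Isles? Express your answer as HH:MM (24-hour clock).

16:00

1 April 2024 is a Monday, so Sundays fall on 7, 14, 21, 28; the last is April 28.
1 October 2024 is a Tuesday, so the first Sunday is October 6 and the fourth is October 27.
18 March 2024 is outside the daylight-saving period (28 April – 27 October), so Lumeph is on standard time, UTC−11:00.
07:00 Lumeph + 11h = 18:00 UTC.
1 November 2023 is a Wednesday, so the first Sunday is November 5.
1 April 2024 is a Monday, so the first Saturday is April 6 and the second is April 13.
At the standard offset (UTC−03:00), 18:00 UTC − 3h = 15:00 Pelund Isles standard time.
The standard-time date in Pelund Isles, 18 March 2024, falls between 5 November 2023 and 13 April 2024, so daylight saving is in effect and Pelund Isles is at UTC−02:00.
18:00 UTC − 2h = 16:00 Pelund Isles.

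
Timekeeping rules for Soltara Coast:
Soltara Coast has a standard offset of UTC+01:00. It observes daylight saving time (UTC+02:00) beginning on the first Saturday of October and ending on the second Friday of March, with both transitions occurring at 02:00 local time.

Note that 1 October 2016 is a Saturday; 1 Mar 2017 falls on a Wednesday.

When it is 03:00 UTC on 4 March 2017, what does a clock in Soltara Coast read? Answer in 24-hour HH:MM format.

05:00

1 October 2016 is a Saturday, so the first Saturday is October 1.
1 March 2017 is a Wednesday, so the first Friday is March 3 and the second is March 10.
At the standard offset (UTC+01:00), 03:00 UTC + 1h = 04:00 Soltara Coast standard time.
Daylight saving runs 1 October 2016 – 10 March 2017; the standard-time date in Soltara Coast, 4 March 2017, is inside that window, so Soltara Coast is at UTC+02:00.
03:00 UTC + 2h = 05:00 local.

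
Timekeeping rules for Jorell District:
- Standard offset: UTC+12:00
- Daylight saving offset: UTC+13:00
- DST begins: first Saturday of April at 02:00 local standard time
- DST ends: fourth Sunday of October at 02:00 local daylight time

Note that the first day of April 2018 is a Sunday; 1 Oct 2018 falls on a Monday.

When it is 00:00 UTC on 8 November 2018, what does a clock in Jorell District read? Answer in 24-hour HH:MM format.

1 April 2018 is a Sunday, so the first Saturday is April 7.
1 October 2018 is a Monday, so the first Sunday is October 7 and the fourth is October 28.
At the standard offset (UTC+12:00), 00:00 UTC + 12h = 12:00 Jorell District standard time.
Daylight saving runs 7 April – 28 October; the standard-time date in Jorell District, 8 November 2018, is outside that window, so Jorell District is on standard time at UTC+12:00.
00:00 UTC + 12h = 12:00 local.

12:00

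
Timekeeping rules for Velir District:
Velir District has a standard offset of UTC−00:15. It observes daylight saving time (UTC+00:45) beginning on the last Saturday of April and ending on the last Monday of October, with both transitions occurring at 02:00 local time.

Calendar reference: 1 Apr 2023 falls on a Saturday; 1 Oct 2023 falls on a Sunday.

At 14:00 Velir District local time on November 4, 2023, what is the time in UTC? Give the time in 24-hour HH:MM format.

1 April 2023 is a Saturday, so Saturdays fall on 1, 8, 15, 22, 29; the last is April 29.
1 October 2023 is a Sunday, so Mondays fall on 2, 9, 16, 23, 30; the last is October 30.
November 4, 2023 is outside the daylight-saving period (29 April – 30 October), so Velir District is on standard time, UTC−00:15.
14:00 local + 0h15m = 14:15 UTC.

14:15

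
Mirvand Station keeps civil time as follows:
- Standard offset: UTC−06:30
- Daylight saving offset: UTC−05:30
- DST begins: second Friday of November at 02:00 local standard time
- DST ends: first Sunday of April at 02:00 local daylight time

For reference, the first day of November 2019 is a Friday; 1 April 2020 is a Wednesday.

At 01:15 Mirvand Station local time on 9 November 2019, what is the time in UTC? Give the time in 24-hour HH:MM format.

1 November 2019 is a Friday, so the first Friday is November 1 and the second is November 8.
1 April 2020 is a Wednesday, so the first Sunday is April 5.
Daylight saving runs 8 November 2019 – 5 April 2020; 9 November 2019 is inside that window, so Mirvand Station is at UTC−05:30.
01:15 local + 5h30m = 06:45 UTC.

06:45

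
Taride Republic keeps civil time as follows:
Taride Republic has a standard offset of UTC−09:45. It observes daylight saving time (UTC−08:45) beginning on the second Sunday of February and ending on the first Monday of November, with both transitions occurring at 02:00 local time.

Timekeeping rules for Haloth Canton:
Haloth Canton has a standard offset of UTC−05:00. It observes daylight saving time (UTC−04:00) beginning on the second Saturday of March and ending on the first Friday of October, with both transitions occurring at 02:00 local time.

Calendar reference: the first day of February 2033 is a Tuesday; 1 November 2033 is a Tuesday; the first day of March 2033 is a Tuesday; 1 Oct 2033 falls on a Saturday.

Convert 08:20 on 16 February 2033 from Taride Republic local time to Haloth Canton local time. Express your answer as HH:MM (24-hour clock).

1 February 2033 is a Tuesday, so the first Sunday is February 6 and the second is February 13.
1 November 2033 is a Tuesday, so the first Monday is November 7.
16 February 2033 lies within the daylight-saving period (13 February – 7 November), so Taride Republic is on daylight time, UTC−08:45.
08:20 Taride Republic + 8h45m = 17:05 UTC.
1 March 2033 is a Tuesday, so the first Saturday is March 5 and the second is March 12.
1 October 2033 is a Saturday, so the first Friday is October 7.
At the standard offset (UTC−05:00), 17:05 UTC − 5h = 12:05 Haloth Canton standard time.
Daylight saving runs 12 March – 7 October; the standard-time date in Haloth Canton, 16 February 2033, is outside that window, so Haloth Canton is on standard time at UTC−05:00.
17:05 UTC − 5h = 12:05 Haloth Canton.

12:05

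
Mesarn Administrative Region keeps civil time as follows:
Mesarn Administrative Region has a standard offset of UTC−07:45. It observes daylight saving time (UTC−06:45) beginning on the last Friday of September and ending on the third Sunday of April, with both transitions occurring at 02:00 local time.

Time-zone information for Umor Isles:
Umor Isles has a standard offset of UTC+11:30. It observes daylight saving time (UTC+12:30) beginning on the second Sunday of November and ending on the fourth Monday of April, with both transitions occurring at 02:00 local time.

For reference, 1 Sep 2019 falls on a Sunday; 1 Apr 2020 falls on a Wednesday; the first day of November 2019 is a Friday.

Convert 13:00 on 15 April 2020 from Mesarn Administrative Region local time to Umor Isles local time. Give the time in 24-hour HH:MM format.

08:15

1 September 2019 is a Sunday, so Fridays fall on 6, 13, 20, 27; the last is September 27.
1 April 2020 is a Wednesday, so the first Sunday is April 5 and the third is April 19.
15 April 2020 falls between 27 September 2019 and 19 April 2020, so daylight saving is in effect and Mesarn Administrative Region is at UTC−06:45.
13:00 Mesarn Administrative Region + 6h45m = 19:45 UTC.
1 November 2019 is a Friday, so the first Sunday is November 3 and the second is November 10.
1 April 2020 is a Wednesday, so the first Monday is April 6 and the fourth is April 27.
At the standard offset (UTC+11:30), 19:45 UTC + 11h30m = 07:15 Umor Isles standard time (rolling into the next day, 16 April 2020).
Daylight saving runs 10 November 2019 – 27 April 2020; the standard-time date in Umor Isles, 16 April 2020, is inside that window, so Umor Isles is at UTC+12:30.
19:45 UTC + 12h30m = 08:15 Umor Isles (rolling into the next day, 16 April 2020).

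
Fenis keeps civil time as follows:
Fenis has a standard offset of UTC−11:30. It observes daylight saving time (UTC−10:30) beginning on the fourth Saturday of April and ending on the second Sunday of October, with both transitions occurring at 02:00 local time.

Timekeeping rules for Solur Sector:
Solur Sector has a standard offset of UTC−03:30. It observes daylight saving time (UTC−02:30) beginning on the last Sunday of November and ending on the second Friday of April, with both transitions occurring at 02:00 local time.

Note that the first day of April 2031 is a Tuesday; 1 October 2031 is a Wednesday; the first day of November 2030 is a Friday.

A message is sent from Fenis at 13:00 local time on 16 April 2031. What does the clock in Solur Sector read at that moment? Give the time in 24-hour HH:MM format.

21:00

1 April 2031 is a Tuesday, so the first Saturday is April 5 and the fourth is April 26.
1 October 2031 is a Wednesday, so the first Sunday is October 5 and the second is October 12.
16 April 2031 is outside the daylight-saving period (26 April – 12 October), so Fenis is on standard time, UTC−11:30.
13:00 Fenis + 11h30m = 00:30 UTC (rolling into the next day, 17 April 2031).
1 November 2030 is a Friday, so Sundays fall on 3, 10, 17, 24; the last is November 24.
1 April 2031 is a Tuesday, so the first Friday is April 4 and the second is April 11.
At the standard offset (UTC−03:30), 00:30 UTC − 3h30m = 21:00 Solur Sector standard time (rolling into the previous day, 16 April 2031).
The standard-time date in Solur Sector, 16 April 2031, is outside the daylight-saving period (24 November 2030 – 11 April 2031), so Solur Sector is on standard time, UTC−03:30.
00:30 UTC − 3h30m = 21:00 Solur Sector (rolling into the previous day, 16 April 2031).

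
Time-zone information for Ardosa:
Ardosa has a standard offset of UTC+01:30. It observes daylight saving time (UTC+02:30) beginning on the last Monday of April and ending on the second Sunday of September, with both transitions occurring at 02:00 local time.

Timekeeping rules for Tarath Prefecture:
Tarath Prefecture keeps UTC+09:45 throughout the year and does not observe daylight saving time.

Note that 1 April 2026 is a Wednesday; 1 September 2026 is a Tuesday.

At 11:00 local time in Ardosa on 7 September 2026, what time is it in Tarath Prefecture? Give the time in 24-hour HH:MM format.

1 April 2026 is a Wednesday, so Mondays fall on 6, 13, 20, 27; the last is April 27.
1 September 2026 is a Tuesday, so the first Sunday is September 6 and the second is September 13.
7 September 2026 falls between 27 April and 13 September, so daylight saving is in effect and Ardosa is at UTC+02:30.
11:00 Ardosa − 2h30m = 08:30 UTC.
Tarath Prefecture has no daylight saving, so its offset is UTC+09:45 year-round.
08:30 UTC + 9h45m = 18:15 Tarath Prefecture.

18:15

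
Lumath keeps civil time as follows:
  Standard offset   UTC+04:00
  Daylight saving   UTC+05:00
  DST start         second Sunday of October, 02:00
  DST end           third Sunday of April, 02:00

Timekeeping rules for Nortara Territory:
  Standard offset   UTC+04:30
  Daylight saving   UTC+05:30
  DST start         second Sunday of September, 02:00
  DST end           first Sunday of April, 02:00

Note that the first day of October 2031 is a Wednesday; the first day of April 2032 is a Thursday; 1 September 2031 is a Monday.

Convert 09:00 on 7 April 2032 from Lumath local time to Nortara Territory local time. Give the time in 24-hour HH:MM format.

08:30

1 October 2031 is a Wednesday, so the first Sunday is October 5 and the second is October 12.
1 April 2032 is a Thursday, so the first Sunday is April 4 and the third is April 18.
7 April 2032 lies within the daylight-saving period (12 October 2031 – 18 April 2032), so Lumath is on daylight time, UTC+05:00.
09:00 Lumath − 5h = 04:00 UTC.
1 September 2031 is a Monday, so the first Sunday is September 7 and the second is September 14.
1 April 2032 is a Thursday, so the first Sunday is April 4.
At the standard offset (UTC+04:30), 04:00 UTC + 4h30m = 08:30 Nortara Territory standard time.
The standard-time date in Nortara Territory, 7 April 2032, is outside the daylight-saving period (14 September 2031 – 4 April 2032), so Nortara Territory is on standard time, UTC+04:30.
04:00 UTC + 4h30m = 08:30 Nortara Territory.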